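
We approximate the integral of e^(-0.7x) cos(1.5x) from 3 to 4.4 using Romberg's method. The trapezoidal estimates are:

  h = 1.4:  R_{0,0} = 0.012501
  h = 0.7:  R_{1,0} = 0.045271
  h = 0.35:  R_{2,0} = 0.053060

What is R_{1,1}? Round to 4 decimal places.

Richardson extrapolation on the trapezoidal column (denominator 4−1=3):
R_{1,1} = (4·0.045271 − 0.012501) / 3 = 0.056194

0.0562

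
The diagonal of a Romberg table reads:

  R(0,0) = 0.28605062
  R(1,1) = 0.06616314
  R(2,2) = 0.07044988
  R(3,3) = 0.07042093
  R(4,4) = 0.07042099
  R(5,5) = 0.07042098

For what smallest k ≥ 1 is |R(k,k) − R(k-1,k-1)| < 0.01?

k = 2

|R(1,1) − R(0,0)| = 0.21988748 ≥ 0.01
|R(2,2) − R(1,1)| = 0.00428674 < 0.01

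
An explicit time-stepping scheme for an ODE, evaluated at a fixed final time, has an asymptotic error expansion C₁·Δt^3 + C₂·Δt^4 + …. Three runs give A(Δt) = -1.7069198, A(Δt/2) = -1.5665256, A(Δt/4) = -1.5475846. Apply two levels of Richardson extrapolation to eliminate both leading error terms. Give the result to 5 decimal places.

-1.54477

First eliminate the Δt^3 term (factor 2^3 = 8):
  B₁ = (8·(-1.5665256) − (-1.7069198))/7 = -1.5464693
  B₂ = (8·(-1.5475846) − (-1.5665256))/7 = -1.5448787
Then eliminate the Δt^4 term (factor 2^4 = 16):
  (16·(-1.5448787) − (-1.5464693))/15 = -1.5447727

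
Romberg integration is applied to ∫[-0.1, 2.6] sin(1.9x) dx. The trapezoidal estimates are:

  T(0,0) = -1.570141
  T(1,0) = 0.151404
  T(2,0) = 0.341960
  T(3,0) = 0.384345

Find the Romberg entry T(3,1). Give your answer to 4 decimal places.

Richardson extrapolation on the trapezoidal column (denominator 4−1=3):
T(3,1) = 0.384345 + (0.384345 − 0.341960)/3 = 0.398473

0.3985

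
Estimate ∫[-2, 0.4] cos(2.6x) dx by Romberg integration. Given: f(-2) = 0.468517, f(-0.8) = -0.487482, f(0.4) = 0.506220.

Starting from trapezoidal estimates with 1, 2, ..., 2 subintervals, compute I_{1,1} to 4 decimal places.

I_{0,0} (trapezoid, 1 panel, h=2.4000): 1.169684
I_{1,0} (trapezoid, 2 panels, h=1.2000): -0.000136
I_{1,1} = -0.000136 + (-0.000136 − 1.169684)/3 = -0.390076

-0.3901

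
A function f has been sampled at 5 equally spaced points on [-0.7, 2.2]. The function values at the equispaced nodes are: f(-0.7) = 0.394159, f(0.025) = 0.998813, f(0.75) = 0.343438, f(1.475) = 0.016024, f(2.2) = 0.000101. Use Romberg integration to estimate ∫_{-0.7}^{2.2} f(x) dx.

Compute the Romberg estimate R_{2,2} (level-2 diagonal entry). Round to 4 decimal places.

R_{0,0} (trapezoid, 1 panel, h=2.9000): 0.571677
R_{1,0} (trapezoid, 2 panels, h=1.4500): 0.783824
R_{2,0} (trapezoid, 4 panels, h=0.7250): 1.127669
R_{1,1} = 0.783824 + (0.783824 − 0.571677)/3 = 0.854540
R_{2,1} = 1.127669 + (1.127669 − 0.783824)/3 = 1.242284
R_{2,2} = 1.242284 + (1.242284 − 0.854540)/15 = 1.268134

1.2681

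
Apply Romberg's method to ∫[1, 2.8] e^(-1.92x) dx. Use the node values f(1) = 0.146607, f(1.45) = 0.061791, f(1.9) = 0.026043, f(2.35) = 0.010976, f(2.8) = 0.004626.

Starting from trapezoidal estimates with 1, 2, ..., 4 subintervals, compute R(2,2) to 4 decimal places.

R(0,0) (trapezoid, 1 panel, h=1.8000): 0.136110
R(1,0) (trapezoid, 2 panels, h=0.9000): 0.091494
R(2,0) (trapezoid, 4 panels, h=0.4500): 0.078492
R(1,1) = 0.091494 + (0.091494 − 0.136110)/3 = 0.076622
R(2,1) = 0.078492 + (0.078492 − 0.091494)/3 = 0.074158
R(2,2) = 0.074158 + (0.074158 − 0.076622)/15 = 0.073994

0.0740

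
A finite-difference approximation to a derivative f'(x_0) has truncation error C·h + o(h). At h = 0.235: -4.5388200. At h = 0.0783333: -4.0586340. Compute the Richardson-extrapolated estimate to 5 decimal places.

The leading error scales as h; refining by a factor of 3 reduces it by 3^1 = 3.
Extrapolated value = (3·A(h/3) − A(h)) / (3 − 1)
= (3·(-4.0586340) − (-4.5388200)) / 2
= -7.6370820 / 2 = -3.8185410

-3.81854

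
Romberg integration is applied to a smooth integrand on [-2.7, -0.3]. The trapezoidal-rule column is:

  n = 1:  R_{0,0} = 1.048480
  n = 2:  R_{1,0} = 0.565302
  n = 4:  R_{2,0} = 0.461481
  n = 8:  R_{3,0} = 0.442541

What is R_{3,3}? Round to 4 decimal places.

R_{1,1} = 0.565302 + (0.565302 − 1.048480)/3 = 0.404243
R_{2,1} = 0.461481 + (0.461481 − 0.565302)/3 = 0.426874
R_{3,1} = 0.442541 + (0.442541 − 0.461481)/3 = 0.436228
R_{2,2} = 0.426874 + (0.426874 − 0.404243)/15 = 0.428383
R_{3,2} = 0.436228 + (0.436228 − 0.426874)/15 = 0.436852
R_{3,3} = (64·0.436852 − 0.428383) / 63 = 0.436986

0.4370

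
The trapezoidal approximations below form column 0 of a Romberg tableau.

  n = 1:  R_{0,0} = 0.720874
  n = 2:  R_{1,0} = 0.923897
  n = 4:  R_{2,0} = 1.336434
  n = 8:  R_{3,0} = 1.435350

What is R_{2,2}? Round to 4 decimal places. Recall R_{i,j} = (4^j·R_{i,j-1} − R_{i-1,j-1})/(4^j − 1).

1.5061

Richardson extrapolation on the trapezoidal column (denominator 4−1=3):
R_{1,1} = 0.923897 + (0.923897 − 0.720874)/3 = 0.991571
R_{2,1} = 1.336434 + (1.336434 − 0.923897)/3 = 1.473946
R_{2,2} = 1.473946 + (1.473946 − 0.991571)/15 = 1.506104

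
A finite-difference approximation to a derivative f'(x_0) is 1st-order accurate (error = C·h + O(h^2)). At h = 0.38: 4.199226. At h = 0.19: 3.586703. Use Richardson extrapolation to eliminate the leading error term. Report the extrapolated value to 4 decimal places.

2.9742

The leading error scales as h; refining by a factor of 2 reduces it by 2^1 = 2.
Extrapolated value = (2·A(h/2) − A(h)) / (2 − 1)
= (2·3.586703 − 4.199226) / 1
= 2.974180 / 1 = 2.974180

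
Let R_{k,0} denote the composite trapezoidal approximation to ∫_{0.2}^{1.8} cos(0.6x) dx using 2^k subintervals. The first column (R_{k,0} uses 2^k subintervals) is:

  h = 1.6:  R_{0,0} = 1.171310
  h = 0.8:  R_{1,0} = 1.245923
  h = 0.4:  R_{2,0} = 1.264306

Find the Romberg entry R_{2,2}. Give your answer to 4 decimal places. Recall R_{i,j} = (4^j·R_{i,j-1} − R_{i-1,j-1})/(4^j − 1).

1.2704

R_{1,1} = (4·1.245923 − 1.171310) / 3 = 1.270794
R_{2,1} = (4·1.264306 − 1.245923) / 3 = 1.270434
R_{2,2} = (16·1.270434 − 1.270794) / 15 = 1.270410
(Column j=1 coincides with Simpson's rule on the same nodes.)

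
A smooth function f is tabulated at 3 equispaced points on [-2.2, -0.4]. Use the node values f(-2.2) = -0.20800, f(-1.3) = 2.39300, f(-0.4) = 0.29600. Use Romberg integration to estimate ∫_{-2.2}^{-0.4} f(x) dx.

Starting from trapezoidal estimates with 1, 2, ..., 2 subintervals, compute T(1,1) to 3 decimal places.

T(0,0) (trapezoid, 1 panel, h=1.8000): 0.07920
T(1,0) (trapezoid, 2 panels, h=0.9000): 2.19330
T(1,1) = 2.19330 + (2.19330 − 0.07920)/3 = 2.89800

2.898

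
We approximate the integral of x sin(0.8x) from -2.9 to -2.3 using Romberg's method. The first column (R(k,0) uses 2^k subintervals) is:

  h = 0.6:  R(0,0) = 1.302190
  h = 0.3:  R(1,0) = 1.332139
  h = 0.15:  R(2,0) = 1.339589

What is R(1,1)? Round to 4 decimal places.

1.3421

R(1,1) = (4·1.332139 − 1.302190) / 3 = 1.342122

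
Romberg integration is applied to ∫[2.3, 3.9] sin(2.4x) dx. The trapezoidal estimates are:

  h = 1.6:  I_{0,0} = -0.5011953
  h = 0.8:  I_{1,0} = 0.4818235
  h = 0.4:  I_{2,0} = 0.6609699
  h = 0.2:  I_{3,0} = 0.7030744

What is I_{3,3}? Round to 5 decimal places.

0.71690

I_{1,1} = 0.4818235 + (0.4818235 − (-0.5011953))/3 = 0.8094964
I_{2,1} = 0.6609699 + (0.6609699 − 0.4818235)/3 = 0.7206854
I_{3,1} = (4·0.7030744 − 0.6609699) / 3 = 0.7171092
I_{2,2} = 0.7206854 + (0.7206854 − 0.8094964)/15 = 0.7147647
I_{3,2} = 0.7171092 + (0.7171092 − 0.7206854)/15 = 0.7168708
I_{3,3} = 0.7168708 + (0.7168708 − 0.7147647)/63 = 0.7169042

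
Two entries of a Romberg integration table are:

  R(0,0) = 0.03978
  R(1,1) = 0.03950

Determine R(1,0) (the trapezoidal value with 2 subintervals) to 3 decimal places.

0.040

From R(1,1) = (4·R(1,0) − R(0,0))/3, solve for R(1,0):
4·R(1,0) = 3·0.03950 + 0.03978 = 0.15828
R(1,0) = 0.03957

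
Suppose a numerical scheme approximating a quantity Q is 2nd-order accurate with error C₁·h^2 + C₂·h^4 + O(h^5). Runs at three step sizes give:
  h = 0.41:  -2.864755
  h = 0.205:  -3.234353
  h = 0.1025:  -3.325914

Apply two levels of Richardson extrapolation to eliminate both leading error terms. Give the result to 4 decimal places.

First eliminate the h^2 term (factor 2^2 = 4):
  B₁ = (4·(-3.234353) − (-2.864755))/3 = -3.357552
  B₂ = (4·(-3.325914) − (-3.234353))/3 = -3.356434
Then eliminate the h^4 term (factor 2^4 = 16):
  (16·(-3.356434) − (-3.357552))/15 = -3.356359

-3.3564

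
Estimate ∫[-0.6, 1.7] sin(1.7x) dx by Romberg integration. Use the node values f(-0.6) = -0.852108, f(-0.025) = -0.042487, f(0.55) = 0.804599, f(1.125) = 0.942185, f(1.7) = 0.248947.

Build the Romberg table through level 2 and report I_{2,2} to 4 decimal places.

I_{0,0} (trapezoid, 1 panel, h=2.3000): -0.693635
I_{1,0} (trapezoid, 2 panels, h=1.1500): 0.578471
I_{2,0} (trapezoid, 4 panels, h=0.5750): 0.806562
I_{1,1} = 0.578471 + (0.578471 − (-0.693635))/3 = 1.002506
I_{2,1} = 0.806562 + (0.806562 − 0.578471)/3 = 0.882592
I_{2,2} = 0.882592 + (0.882592 − 1.002506)/15 = 0.874598

0.8746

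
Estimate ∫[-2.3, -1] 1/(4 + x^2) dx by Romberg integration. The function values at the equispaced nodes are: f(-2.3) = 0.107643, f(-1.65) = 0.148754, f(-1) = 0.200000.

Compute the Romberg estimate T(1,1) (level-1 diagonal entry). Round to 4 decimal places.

T(0,0) (trapezoid, 1 panel, h=1.3000): 0.199968
T(1,0) (trapezoid, 2 panels, h=0.6500): 0.196674
T(1,1) = 0.196674 + (0.196674 − 0.199968)/3 = 0.195576

0.1956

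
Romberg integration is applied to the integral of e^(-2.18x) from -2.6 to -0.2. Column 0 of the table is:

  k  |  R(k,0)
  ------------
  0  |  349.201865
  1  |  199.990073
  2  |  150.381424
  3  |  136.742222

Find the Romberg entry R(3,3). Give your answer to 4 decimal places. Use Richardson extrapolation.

132.0753

Richardson extrapolation on the trapezoidal column (denominator 4−1=3):
R(1,1) = (4·199.990073 − 349.201865) / 3 = 150.252809
R(2,1) = 150.381424 + (150.381424 − 199.990073)/3 = 133.845208
R(3,1) = (4·136.742222 − 150.381424) / 3 = 132.195821
R(2,2) = (16·133.845208 − 150.252809) / 15 = 132.751368
R(3,2) = 132.195821 + (132.195821 − 133.845208)/15 = 132.085862
R(3,3) = (64·132.085862 − 132.751368) / 63 = 132.075298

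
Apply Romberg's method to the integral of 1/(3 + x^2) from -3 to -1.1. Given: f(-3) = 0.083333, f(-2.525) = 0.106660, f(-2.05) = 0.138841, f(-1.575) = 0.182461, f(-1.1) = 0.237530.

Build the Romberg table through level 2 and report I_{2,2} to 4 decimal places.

0.2779

I_{0,0} (trapezoid, 1 panel, h=1.9000): 0.304820
I_{1,0} (trapezoid, 2 panels, h=0.9500): 0.284309
I_{2,0} (trapezoid, 4 panels, h=0.4750): 0.279487
I_{1,1} = 0.284309 + (0.284309 − 0.304820)/3 = 0.277472
I_{2,1} = 0.279487 + (0.279487 − 0.284309)/3 = 0.277880
I_{2,2} = 0.277880 + (0.277880 − 0.277472)/15 = 0.277907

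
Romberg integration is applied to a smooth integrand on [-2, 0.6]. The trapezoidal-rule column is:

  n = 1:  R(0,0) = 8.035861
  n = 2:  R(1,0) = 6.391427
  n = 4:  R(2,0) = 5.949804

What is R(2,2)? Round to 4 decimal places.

5.7999

R(1,1) = 6.391427 + (6.391427 − 8.035861)/3 = 5.843282
R(2,1) = (4·5.949804 − 6.391427) / 3 = 5.802596
R(2,2) = (16·5.802596 − 5.843282) / 15 = 5.799884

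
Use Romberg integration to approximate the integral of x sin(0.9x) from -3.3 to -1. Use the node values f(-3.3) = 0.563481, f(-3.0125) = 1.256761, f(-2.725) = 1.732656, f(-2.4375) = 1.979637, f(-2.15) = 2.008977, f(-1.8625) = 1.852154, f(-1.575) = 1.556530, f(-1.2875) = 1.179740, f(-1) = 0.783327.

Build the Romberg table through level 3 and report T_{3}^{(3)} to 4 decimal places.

3.5472

T_{0}^{(0)} (trapezoid, 1 panel, h=2.3000): 1.548829
T_{1}^{(0)} (trapezoid, 2 panels, h=1.1500): 3.084738
T_{2}^{(0)} (trapezoid, 4 panels, h=0.5750): 3.433651
T_{3}^{(0)} (trapezoid, 8 panels, h=0.2875): 3.518959
T_{1}^{(1)} = 3.084738 + (3.084738 − 1.548829)/3 = 3.596708
T_{2}^{(1)} = 3.433651 + (3.433651 − 3.084738)/3 = 3.549955
T_{3}^{(1)} = 3.518959 + (3.518959 − 3.433651)/3 = 3.547395
T_{2}^{(2)} = 3.549955 + (3.549955 − 3.596708)/15 = 3.546838
T_{3}^{(2)} = 3.547395 + (3.547395 − 3.549955)/15 = 3.547224
T_{3}^{(3)} = 3.547224 + (3.547224 − 3.546838)/63 = 3.547230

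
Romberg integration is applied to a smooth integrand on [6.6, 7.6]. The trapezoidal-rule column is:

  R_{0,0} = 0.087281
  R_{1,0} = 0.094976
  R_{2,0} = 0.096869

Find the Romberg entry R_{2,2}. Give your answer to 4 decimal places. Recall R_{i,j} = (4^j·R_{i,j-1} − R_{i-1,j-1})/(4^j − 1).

0.0975

Richardson extrapolation on the trapezoidal column (denominator 4−1=3):
R_{1,1} = 0.094976 + (0.094976 − 0.087281)/3 = 0.097541
R_{2,1} = (4·0.096869 − 0.094976) / 3 = 0.097500
R_{2,2} = (16·0.097500 − 0.097541) / 15 = 0.097497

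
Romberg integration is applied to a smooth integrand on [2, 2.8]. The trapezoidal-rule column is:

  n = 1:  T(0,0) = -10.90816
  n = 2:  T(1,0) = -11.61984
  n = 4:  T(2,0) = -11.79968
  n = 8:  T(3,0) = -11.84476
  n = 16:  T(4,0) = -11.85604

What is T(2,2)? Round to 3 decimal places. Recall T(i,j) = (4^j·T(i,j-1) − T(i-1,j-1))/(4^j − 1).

-11.860

Richardson extrapolation on the trapezoidal column (denominator 4−1=3):
T(1,1) = (4·(-11.61984) − (-10.90816)) / 3 = -11.85707
T(2,1) = (4·(-11.79968) − (-11.61984)) / 3 = -11.85963
T(2,2) = -11.85963 + (-11.85963 − (-11.85707))/15 = -11.85980
(Column j=1 coincides with Simpson's rule on the same nodes.)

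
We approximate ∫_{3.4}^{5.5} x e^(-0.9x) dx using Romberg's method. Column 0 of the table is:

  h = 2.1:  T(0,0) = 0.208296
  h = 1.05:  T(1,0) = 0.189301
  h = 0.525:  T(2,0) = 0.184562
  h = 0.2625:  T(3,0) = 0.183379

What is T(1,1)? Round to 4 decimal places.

T(1,1) = (4·0.189301 − 0.208296) / 3 = 0.182969
(Column j=1 coincides with Simpson's rule on the same nodes.)

0.1830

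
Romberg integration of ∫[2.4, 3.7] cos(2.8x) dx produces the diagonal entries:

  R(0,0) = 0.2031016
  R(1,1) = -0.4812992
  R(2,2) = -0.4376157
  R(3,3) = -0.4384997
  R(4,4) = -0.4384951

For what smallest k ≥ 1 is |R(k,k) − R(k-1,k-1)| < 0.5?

|R(1,1) − R(0,0)| = 0.6844008 ≥ 0.5
|R(2,2) − R(1,1)| = 0.0436835 < 0.5

k = 2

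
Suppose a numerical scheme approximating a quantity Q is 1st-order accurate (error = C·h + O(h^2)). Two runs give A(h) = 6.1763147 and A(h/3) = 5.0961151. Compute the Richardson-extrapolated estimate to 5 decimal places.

The leading error scales as h; refining by a factor of 3 reduces it by 3^1 = 3.
Extrapolated value = (3·A(h/3) − A(h)) / (3 − 1)
= (3·5.0961151 − 6.1763147) / 2
= 9.1120306 / 2 = 4.5560153

4.55602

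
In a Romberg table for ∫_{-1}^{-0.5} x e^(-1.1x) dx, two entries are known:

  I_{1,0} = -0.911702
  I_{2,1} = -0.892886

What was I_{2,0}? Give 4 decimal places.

-0.8976

From I_{2,1} = (4·I_{2,0} − I_{1,0})/3, solve for I_{2,0}:
4·I_{2,0} = 3·(-0.892886) + (-0.911702) = -3.590360
I_{2,0} = -0.897590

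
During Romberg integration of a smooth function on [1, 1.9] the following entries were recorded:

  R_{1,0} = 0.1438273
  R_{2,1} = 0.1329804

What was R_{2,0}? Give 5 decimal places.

0.13569

From R_{2,1} = (4·R_{2,0} − R_{1,0})/3, solve for R_{2,0}:
4·R_{2,0} = 3·0.1329804 + 0.1438273 = 0.5427685
R_{2,0} = 0.1356921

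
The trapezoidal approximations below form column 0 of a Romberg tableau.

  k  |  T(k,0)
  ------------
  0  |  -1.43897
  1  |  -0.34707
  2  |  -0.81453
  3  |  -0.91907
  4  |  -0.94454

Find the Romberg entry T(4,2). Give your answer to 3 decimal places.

T(3,1) = -0.91907 + (-0.91907 − (-0.81453))/3 = -0.95392
T(4,1) = (4·(-0.94454) − (-0.91907)) / 3 = -0.95303
T(4,2) = -0.95303 + (-0.95303 − (-0.95392))/15 = -0.95297

-0.953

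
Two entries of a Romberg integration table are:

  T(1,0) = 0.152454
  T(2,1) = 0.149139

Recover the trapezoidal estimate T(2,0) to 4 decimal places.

From T(2,1) = (4·T(2,0) − T(1,0))/3, solve for T(2,0):
4·T(2,0) = 3·0.149139 + 0.152454 = 0.599871
T(2,0) = 0.149968

0.1500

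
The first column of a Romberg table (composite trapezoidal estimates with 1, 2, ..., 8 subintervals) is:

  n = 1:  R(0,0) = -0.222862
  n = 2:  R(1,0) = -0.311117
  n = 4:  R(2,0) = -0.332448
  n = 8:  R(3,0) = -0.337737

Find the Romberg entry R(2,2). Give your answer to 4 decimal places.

R(1,1) = (4·(-0.311117) − (-0.222862)) / 3 = -0.340535
R(2,1) = (4·(-0.332448) − (-0.311117)) / 3 = -0.339558
R(2,2) = -0.339558 + (-0.339558 − (-0.340535))/15 = -0.339493

-0.3395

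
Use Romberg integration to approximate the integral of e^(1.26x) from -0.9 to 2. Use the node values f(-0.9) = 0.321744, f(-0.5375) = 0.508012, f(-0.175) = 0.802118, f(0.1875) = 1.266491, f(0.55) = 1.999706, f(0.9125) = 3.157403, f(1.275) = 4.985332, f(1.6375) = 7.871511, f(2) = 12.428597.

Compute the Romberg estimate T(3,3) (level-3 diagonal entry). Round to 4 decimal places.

T(0,0) (trapezoid, 1 panel, h=2.9000): 18.487994
T(1,0) (trapezoid, 2 panels, h=1.4500): 12.143571
T(2,0) (trapezoid, 4 panels, h=0.7250): 10.267687
T(3,0) (trapezoid, 8 panels, h=0.3625): 9.775082
T(1,1) = 12.143571 + (12.143571 − 18.487994)/3 = 10.028763
T(2,1) = 10.267687 + (10.267687 − 12.143571)/3 = 9.642392
T(3,1) = 9.775082 + (9.775082 − 10.267687)/3 = 9.610880
T(2,2) = 9.642392 + (9.642392 − 10.028763)/15 = 9.616634
T(3,2) = 9.610880 + (9.610880 − 9.642392)/15 = 9.608779
T(3,3) = 9.608779 + (9.608779 − 9.616634)/63 = 9.608654

9.6087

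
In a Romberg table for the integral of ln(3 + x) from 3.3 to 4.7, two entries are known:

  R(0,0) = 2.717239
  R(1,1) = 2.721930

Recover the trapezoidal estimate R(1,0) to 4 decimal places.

From R(1,1) = (4·R(1,0) − R(0,0))/3, solve for R(1,0):
4·R(1,0) = 3·2.721930 + 2.717239 = 10.883029
R(1,0) = 2.720757

2.7208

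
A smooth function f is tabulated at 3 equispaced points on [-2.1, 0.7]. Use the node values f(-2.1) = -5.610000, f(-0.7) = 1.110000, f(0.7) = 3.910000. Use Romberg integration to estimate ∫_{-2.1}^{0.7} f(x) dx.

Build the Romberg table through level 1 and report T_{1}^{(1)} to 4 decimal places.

1.2787

T_{0}^{(0)} (trapezoid, 1 panel, h=2.8000): -2.380000
T_{1}^{(0)} (trapezoid, 2 panels, h=1.4000): 0.364000
T_{1}^{(1)} = 0.364000 + (0.364000 − (-2.380000))/3 = 1.278667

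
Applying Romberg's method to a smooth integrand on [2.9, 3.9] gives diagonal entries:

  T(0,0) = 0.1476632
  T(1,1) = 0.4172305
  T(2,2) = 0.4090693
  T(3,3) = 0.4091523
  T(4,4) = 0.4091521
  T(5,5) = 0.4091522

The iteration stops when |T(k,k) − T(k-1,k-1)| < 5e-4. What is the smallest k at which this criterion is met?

k = 3

|T(1,1) − T(0,0)| = 0.2695673 ≥ 5e-4
|T(2,2) − T(1,1)| = 0.0081612 ≥ 5e-4
|T(3,3) − T(2,2)| = 0.0000830 < 5e-4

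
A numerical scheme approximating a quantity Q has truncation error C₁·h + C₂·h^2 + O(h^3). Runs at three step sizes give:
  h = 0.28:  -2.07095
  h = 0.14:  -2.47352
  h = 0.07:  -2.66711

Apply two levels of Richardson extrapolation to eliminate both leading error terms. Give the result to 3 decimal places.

First eliminate the h term (factor 2^1 = 2):
  B₁ = (2·(-2.47352) − (-2.07095))/1 = -2.87609
  B₂ = (2·(-2.66711) − (-2.47352))/1 = -2.86070
Then eliminate the h^2 term (factor 2^2 = 4):
  (4·(-2.86070) − (-2.87609))/3 = -2.85557

-2.856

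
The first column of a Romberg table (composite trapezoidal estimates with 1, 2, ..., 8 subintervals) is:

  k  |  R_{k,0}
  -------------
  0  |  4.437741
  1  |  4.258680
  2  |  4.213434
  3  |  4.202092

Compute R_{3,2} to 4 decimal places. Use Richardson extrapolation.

4.1983

R_{2,1} = (4·4.213434 − 4.258680) / 3 = 4.198352
R_{3,1} = (4·4.202092 − 4.213434) / 3 = 4.198311
R_{3,2} = 4.198311 + (4.198311 − 4.198352)/15 = 4.198308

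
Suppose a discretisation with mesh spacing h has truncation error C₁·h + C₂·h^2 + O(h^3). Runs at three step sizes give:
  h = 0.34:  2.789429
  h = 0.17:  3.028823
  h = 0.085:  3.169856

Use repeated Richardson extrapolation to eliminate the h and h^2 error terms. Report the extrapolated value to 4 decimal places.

First eliminate the h term (factor 2^1 = 2):
  B₁ = (2·3.028823 − 2.789429)/1 = 3.268217
  B₂ = (2·3.169856 − 3.028823)/1 = 3.310889
Then eliminate the h^2 term (factor 2^2 = 4):
  (4·3.310889 − 3.268217)/3 = 3.325113

3.3251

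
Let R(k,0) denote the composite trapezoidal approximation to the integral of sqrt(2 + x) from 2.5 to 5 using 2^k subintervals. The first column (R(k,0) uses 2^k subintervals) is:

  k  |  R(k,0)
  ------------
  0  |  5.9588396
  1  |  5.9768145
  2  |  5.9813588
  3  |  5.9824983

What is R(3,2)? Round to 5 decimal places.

Richardson extrapolation on the trapezoidal column (denominator 4−1=3):
R(2,1) = (4·5.9813588 − 5.9768145) / 3 = 5.9828736
R(3,1) = (4·5.9824983 − 5.9813588) / 3 = 5.9828781
R(3,2) = (16·5.9828781 − 5.9828736) / 15 = 5.9828784
(Column j=1 coincides with Simpson's rule on the same nodes.)

5.98288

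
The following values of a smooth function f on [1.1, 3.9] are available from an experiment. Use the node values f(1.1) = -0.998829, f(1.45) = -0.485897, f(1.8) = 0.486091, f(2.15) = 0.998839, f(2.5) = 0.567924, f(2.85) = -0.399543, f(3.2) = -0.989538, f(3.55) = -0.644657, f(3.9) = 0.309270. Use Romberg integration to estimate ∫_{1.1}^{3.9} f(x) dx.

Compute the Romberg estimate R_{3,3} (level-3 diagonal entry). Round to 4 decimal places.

R_{0,0} (trapezoid, 1 panel, h=2.8000): -0.965383
R_{1,0} (trapezoid, 2 panels, h=1.4000): 0.312402
R_{2,0} (trapezoid, 4 panels, h=0.7000): -0.196212
R_{3,0} (trapezoid, 8 panels, h=0.3500): -0.284046
R_{1,1} = 0.312402 + (0.312402 − (-0.965383))/3 = 0.738330
R_{2,1} = -0.196212 + (-0.196212 − 0.312402)/3 = -0.365750
R_{3,1} = -0.284046 + (-0.284046 − (-0.196212))/3 = -0.313324
R_{2,2} = -0.365750 + (-0.365750 − 0.738330)/15 = -0.439355
R_{3,2} = -0.313324 + (-0.313324 − (-0.365750))/15 = -0.309829
R_{3,3} = -0.309829 + (-0.309829 − (-0.439355))/63 = -0.307773

-0.3078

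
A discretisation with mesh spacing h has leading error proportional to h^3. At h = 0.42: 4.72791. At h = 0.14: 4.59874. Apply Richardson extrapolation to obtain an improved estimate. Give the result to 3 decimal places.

4.594

The leading error scales as h^3; refining by a factor of 3 reduces it by 3^3 = 27.
Extrapolated value = (27·A(h/3) − A(h)) / (27 − 1)
= (27·4.59874 − 4.72791) / 26
= 119.43807 / 26 = 4.59377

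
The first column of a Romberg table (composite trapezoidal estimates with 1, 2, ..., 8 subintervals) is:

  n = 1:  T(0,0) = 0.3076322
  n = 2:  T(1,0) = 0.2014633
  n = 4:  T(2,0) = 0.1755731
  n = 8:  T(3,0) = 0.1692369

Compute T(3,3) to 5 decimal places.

Richardson extrapolation on the trapezoidal column (denominator 4−1=3):
T(1,1) = (4·0.2014633 − 0.3076322) / 3 = 0.1660737
T(2,1) = 0.1755731 + (0.1755731 − 0.2014633)/3 = 0.1669430
T(3,1) = 0.1692369 + (0.1692369 − 0.1755731)/3 = 0.1671248
T(2,2) = (16·0.1669430 − 0.1660737) / 15 = 0.1670010
T(3,2) = 0.1671248 + (0.1671248 − 0.1669430)/15 = 0.1671369
T(3,3) = (64·0.1671369 − 0.1670010) / 63 = 0.1671391

0.16714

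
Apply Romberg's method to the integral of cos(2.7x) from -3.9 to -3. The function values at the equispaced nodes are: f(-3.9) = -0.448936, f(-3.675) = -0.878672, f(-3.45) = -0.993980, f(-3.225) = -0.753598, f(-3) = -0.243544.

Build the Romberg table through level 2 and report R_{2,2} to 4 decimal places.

R_{0,0} (trapezoid, 1 panel, h=0.9000): -0.311616
R_{1,0} (trapezoid, 2 panels, h=0.4500): -0.603099
R_{2,0} (trapezoid, 4 panels, h=0.2250): -0.668810
R_{1,1} = -0.603099 + (-0.603099 − (-0.311616))/3 = -0.700260
R_{2,1} = -0.668810 + (-0.668810 − (-0.603099))/3 = -0.690714
R_{2,2} = -0.690714 + (-0.690714 − (-0.700260))/15 = -0.690078

-0.6901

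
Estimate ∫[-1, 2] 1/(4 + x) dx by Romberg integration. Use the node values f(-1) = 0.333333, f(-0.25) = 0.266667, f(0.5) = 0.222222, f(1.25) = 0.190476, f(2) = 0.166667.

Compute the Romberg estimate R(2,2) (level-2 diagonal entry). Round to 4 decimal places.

R(0,0) (trapezoid, 1 panel, h=3.0000): 0.750000
R(1,0) (trapezoid, 2 panels, h=1.5000): 0.708333
R(2,0) (trapezoid, 4 panels, h=0.7500): 0.697024
R(1,1) = 0.708333 + (0.708333 − 0.750000)/3 = 0.694444
R(2,1) = 0.697024 + (0.697024 − 0.708333)/3 = 0.693254
R(2,2) = 0.693254 + (0.693254 − 0.694444)/15 = 0.693175

0.6932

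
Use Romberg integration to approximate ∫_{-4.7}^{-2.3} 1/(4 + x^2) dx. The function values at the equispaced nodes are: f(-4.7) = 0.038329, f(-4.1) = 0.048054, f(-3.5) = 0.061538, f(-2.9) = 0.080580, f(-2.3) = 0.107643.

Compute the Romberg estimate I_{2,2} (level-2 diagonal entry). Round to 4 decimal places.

I_{0,0} (trapezoid, 1 panel, h=2.4000): 0.175166
I_{1,0} (trapezoid, 2 panels, h=1.2000): 0.161429
I_{2,0} (trapezoid, 4 panels, h=0.6000): 0.157895
I_{1,1} = 0.161429 + (0.161429 − 0.175166)/3 = 0.156850
I_{2,1} = 0.157895 + (0.157895 − 0.161429)/3 = 0.156717
I_{2,2} = 0.156717 + (0.156717 − 0.156850)/15 = 0.156708

0.1567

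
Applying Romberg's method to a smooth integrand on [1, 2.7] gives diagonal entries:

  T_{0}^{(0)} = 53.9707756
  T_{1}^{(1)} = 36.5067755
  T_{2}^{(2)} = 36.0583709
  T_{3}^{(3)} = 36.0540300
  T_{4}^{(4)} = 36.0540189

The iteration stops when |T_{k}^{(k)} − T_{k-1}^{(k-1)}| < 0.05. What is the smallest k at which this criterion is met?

|T_{1}^{(1)} − T_{0}^{(0)}| = 17.4640001 ≥ 0.05
|T_{2}^{(2)} − T_{1}^{(1)}| = 0.4484046 ≥ 0.05
|T_{3}^{(3)} − T_{2}^{(2)}| = 0.0043409 < 0.05

k = 3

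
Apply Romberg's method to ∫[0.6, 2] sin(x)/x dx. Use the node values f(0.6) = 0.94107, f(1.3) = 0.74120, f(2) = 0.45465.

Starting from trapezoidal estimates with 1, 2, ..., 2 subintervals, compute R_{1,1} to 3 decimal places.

R_{0,0} (trapezoid, 1 panel, h=1.4000): 0.97700
R_{1,0} (trapezoid, 2 panels, h=0.7000): 1.00734
R_{1,1} = 1.00734 + (1.00734 − 0.97700)/3 = 1.01745

1.017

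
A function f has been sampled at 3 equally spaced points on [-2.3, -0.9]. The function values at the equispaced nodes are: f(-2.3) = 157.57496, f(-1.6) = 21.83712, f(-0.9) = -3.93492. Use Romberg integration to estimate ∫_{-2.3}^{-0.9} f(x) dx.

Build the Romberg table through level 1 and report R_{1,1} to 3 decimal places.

56.231

R_{0,0} (trapezoid, 1 panel, h=1.4000): 107.54803
R_{1,0} (trapezoid, 2 panels, h=0.7000): 69.06000
R_{1,1} = 69.06000 + (69.06000 − 107.54803)/3 = 56.23066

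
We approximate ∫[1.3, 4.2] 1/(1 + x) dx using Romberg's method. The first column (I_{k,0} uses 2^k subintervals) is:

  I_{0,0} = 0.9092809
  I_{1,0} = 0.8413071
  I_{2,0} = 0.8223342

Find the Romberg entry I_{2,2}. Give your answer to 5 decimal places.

I_{1,1} = 0.8413071 + (0.8413071 − 0.9092809)/3 = 0.8186492
I_{2,1} = 0.8223342 + (0.8223342 − 0.8413071)/3 = 0.8160099
I_{2,2} = (16·0.8160099 − 0.8186492) / 15 = 0.8158339

0.81583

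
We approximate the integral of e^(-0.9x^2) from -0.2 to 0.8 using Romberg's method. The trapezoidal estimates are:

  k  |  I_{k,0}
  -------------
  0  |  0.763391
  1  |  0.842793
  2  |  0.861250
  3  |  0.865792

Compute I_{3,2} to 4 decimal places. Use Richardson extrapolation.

Richardson extrapolation on the trapezoidal column (denominator 4−1=3):
I_{2,1} = (4·0.861250 − 0.842793) / 3 = 0.867402
I_{3,1} = (4·0.865792 − 0.861250) / 3 = 0.867306
I_{3,2} = (16·0.867306 − 0.867402) / 15 = 0.867300

0.8673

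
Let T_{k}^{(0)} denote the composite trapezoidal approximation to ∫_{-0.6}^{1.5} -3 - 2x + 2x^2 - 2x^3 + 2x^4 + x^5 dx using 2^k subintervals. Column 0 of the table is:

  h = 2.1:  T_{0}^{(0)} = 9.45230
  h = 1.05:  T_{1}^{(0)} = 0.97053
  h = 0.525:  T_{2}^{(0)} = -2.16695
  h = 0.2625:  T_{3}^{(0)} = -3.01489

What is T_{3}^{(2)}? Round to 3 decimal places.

T_{2}^{(1)} = (4·(-2.16695) − 0.97053) / 3 = -3.21278
T_{3}^{(1)} = -3.01489 + (-3.01489 − (-2.16695))/3 = -3.29754
T_{3}^{(2)} = -3.29754 + (-3.29754 − (-3.21278))/15 = -3.30319

-3.303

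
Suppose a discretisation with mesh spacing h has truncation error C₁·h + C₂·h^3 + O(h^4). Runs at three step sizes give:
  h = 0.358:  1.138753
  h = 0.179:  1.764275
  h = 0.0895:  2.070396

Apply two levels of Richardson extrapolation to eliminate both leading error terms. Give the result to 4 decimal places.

First eliminate the h term (factor 2^1 = 2):
  B₁ = (2·1.764275 − 1.138753)/1 = 2.389797
  B₂ = (2·2.070396 − 1.764275)/1 = 2.376517
Then eliminate the h^3 term (factor 2^3 = 8):
  (8·2.376517 − 2.389797)/7 = 2.374620

2.3746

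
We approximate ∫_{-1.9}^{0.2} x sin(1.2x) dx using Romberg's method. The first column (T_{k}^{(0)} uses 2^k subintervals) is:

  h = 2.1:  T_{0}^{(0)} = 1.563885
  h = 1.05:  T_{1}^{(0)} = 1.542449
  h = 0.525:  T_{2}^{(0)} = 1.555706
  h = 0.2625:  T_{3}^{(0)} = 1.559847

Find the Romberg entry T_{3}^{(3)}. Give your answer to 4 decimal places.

Richardson extrapolation on the trapezoidal column (denominator 4−1=3):
T_{1}^{(1)} = 1.542449 + (1.542449 − 1.563885)/3 = 1.535304
T_{2}^{(1)} = 1.555706 + (1.555706 − 1.542449)/3 = 1.560125
T_{3}^{(1)} = 1.559847 + (1.559847 − 1.555706)/3 = 1.561227
T_{2}^{(2)} = (16·1.560125 − 1.535304) / 15 = 1.561780
T_{3}^{(2)} = (16·1.561227 − 1.560125) / 15 = 1.561300
T_{3}^{(3)} = (64·1.561300 − 1.561780) / 63 = 1.561292

1.5613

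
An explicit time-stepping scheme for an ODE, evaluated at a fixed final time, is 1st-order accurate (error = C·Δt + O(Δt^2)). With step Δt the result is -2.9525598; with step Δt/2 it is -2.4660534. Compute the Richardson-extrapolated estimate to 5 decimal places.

-1.97955

The leading error scales as Δt; refining by a factor of 2 reduces it by 2^1 = 2.
Extrapolated value = (2·A(Δt/2) − A(Δt)) / (2 − 1)
= (2·(-2.4660534) − (-2.9525598)) / 1
= -1.9795470 / 1 = -1.9795470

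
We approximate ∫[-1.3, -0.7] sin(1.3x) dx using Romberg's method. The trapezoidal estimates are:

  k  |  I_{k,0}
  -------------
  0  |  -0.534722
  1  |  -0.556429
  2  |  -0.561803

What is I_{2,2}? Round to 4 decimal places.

Richardson extrapolation on the trapezoidal column (denominator 4−1=3):
I_{1,1} = (4·(-0.556429) − (-0.534722)) / 3 = -0.563665
I_{2,1} = -0.561803 + (-0.561803 − (-0.556429))/3 = -0.563594
I_{2,2} = (16·(-0.563594) − (-0.563665)) / 15 = -0.563589

-0.5636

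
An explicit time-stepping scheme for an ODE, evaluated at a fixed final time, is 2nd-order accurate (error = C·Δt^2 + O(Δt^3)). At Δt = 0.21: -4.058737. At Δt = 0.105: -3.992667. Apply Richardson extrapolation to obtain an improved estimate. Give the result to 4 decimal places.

Extrapolated value = (4·A(Δt/2) − A(Δt)) / (4 − 1)
= (4·(-3.992667) − (-4.058737)) / 3
= -11.911931 / 3 = -3.970644

-3.9706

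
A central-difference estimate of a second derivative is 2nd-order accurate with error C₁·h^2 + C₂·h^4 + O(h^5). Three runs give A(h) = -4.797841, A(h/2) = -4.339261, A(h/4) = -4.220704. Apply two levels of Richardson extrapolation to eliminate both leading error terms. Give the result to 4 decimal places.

First eliminate the h^2 term (factor 2^2 = 4):
  B₁ = (4·(-4.339261) − (-4.797841))/3 = -4.186401
  B₂ = (4·(-4.220704) − (-4.339261))/3 = -4.181185
Then eliminate the h^4 term (factor 2^4 = 16):
  (16·(-4.181185) − (-4.186401))/15 = -4.180837

-4.1808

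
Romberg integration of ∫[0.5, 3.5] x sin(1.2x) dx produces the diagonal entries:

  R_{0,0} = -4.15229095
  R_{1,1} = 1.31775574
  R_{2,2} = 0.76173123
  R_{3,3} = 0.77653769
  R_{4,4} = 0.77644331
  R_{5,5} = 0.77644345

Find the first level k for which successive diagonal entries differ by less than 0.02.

|R_{1,1} − R_{0,0}| = 5.47004669 ≥ 0.02
|R_{2,2} − R_{1,1}| = 0.55602451 ≥ 0.02
|R_{3,3} − R_{2,2}| = 0.01480646 < 0.02

k = 3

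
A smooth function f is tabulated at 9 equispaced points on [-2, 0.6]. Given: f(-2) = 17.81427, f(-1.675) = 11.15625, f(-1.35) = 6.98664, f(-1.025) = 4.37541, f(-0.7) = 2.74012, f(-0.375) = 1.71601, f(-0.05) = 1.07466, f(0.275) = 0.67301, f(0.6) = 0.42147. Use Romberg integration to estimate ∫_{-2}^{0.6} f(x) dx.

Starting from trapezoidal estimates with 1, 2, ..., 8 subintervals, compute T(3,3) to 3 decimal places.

12.078

T(0,0) (trapezoid, 1 panel, h=2.6000): 23.70646
T(1,0) (trapezoid, 2 panels, h=1.3000): 15.41539
T(2,0) (trapezoid, 4 panels, h=0.6500): 12.94754
T(3,0) (trapezoid, 8 panels, h=0.3250): 12.29799
T(1,1) = 15.41539 + (15.41539 − 23.70646)/3 = 12.65170
T(2,1) = 12.94754 + (12.94754 − 15.41539)/3 = 12.12492
T(3,1) = 12.29799 + (12.29799 − 12.94754)/3 = 12.08147
T(2,2) = 12.12492 + (12.12492 − 12.65170)/15 = 12.08980
T(3,2) = 12.08147 + (12.08147 − 12.12492)/15 = 12.07857
T(3,3) = 12.07857 + (12.07857 − 12.08980)/63 = 12.07839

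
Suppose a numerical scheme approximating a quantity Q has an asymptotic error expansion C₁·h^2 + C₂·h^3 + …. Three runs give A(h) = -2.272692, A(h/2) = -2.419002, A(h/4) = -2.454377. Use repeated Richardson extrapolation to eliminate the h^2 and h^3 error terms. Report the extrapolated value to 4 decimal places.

-2.4659

First eliminate the h^2 term (factor 2^2 = 4):
  B₁ = (4·(-2.419002) − (-2.272692))/3 = -2.467772
  B₂ = (4·(-2.454377) − (-2.419002))/3 = -2.466169
Then eliminate the h^3 term (factor 2^3 = 8):
  (8·(-2.466169) − (-2.467772))/7 = -2.465940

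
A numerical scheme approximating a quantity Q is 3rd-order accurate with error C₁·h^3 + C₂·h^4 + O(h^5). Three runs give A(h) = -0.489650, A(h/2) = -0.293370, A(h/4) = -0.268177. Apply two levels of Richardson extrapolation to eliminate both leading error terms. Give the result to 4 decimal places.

-0.2645

First eliminate the h^3 term (factor 2^3 = 8):
  B₁ = (8·(-0.293370) − (-0.489650))/7 = -0.265330
  B₂ = (8·(-0.268177) − (-0.293370))/7 = -0.264578
Then eliminate the h^4 term (factor 2^4 = 16):
  (16·(-0.264578) − (-0.265330))/15 = -0.264528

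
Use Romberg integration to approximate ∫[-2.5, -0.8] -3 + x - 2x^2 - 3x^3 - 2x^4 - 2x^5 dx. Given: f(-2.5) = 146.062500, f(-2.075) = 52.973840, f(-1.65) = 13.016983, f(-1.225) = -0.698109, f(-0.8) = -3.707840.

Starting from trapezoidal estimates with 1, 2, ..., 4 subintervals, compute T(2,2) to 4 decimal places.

T(0,0) (trapezoid, 1 panel, h=1.7000): 121.001461
T(1,0) (trapezoid, 2 panels, h=0.8500): 71.565166
T(2,0) (trapezoid, 4 panels, h=0.4250): 57.999769
T(1,1) = 71.565166 + (71.565166 − 121.001461)/3 = 55.086401
T(2,1) = 57.999769 + (57.999769 − 71.565166)/3 = 53.477970
T(2,2) = 53.477970 + (53.477970 − 55.086401)/15 = 53.370741

53.3707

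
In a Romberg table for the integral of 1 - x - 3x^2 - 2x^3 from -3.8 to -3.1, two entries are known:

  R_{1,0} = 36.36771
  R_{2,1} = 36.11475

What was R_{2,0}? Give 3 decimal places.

From R_{2,1} = (4·R_{2,0} − R_{1,0})/3, solve for R_{2,0}:
4·R_{2,0} = 3·36.11475 + 36.36771 = 144.71196
R_{2,0} = 36.17799

36.178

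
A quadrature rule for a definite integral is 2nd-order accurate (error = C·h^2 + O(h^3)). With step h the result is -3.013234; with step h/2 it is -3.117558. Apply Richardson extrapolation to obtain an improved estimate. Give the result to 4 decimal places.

Extrapolated value = (4·A(h/2) − A(h)) / (4 − 1)
= (4·(-3.117558) − (-3.013234)) / 3
= -9.456998 / 3 = -3.152333

-3.1523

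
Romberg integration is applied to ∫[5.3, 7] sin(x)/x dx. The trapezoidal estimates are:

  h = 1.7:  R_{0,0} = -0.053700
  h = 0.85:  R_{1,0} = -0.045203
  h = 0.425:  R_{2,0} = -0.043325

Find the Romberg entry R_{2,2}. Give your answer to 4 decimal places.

R_{1,1} = (4·(-0.045203) − (-0.053700)) / 3 = -0.042371
R_{2,1} = -0.043325 + (-0.043325 − (-0.045203))/3 = -0.042699
R_{2,2} = -0.042699 + (-0.042699 − (-0.042371))/15 = -0.042721

-0.0427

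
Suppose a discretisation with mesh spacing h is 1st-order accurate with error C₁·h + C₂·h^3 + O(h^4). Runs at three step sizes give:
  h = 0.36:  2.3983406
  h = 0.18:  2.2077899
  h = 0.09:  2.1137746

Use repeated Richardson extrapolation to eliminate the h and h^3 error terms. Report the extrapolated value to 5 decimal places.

2.02012

First eliminate the h term (factor 2^1 = 2):
  B₁ = (2·2.2077899 − 2.3983406)/1 = 2.0172392
  B₂ = (2·2.1137746 − 2.2077899)/1 = 2.0197593
Then eliminate the h^3 term (factor 2^3 = 8):
  (8·2.0197593 − 2.0172392)/7 = 2.0201193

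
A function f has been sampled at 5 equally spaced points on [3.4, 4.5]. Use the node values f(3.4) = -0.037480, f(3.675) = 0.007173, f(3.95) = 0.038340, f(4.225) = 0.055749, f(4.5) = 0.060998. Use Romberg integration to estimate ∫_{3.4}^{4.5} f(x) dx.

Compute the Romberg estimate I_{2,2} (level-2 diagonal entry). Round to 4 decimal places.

0.0322

I_{0,0} (trapezoid, 1 panel, h=1.1000): 0.012935
I_{1,0} (trapezoid, 2 panels, h=0.5500): 0.027554
I_{2,0} (trapezoid, 4 panels, h=0.2750): 0.031081
I_{1,1} = 0.027554 + (0.027554 − 0.012935)/3 = 0.032427
I_{2,1} = 0.031081 + (0.031081 − 0.027554)/3 = 0.032257
I_{2,2} = 0.032257 + (0.032257 − 0.032427)/15 = 0.032246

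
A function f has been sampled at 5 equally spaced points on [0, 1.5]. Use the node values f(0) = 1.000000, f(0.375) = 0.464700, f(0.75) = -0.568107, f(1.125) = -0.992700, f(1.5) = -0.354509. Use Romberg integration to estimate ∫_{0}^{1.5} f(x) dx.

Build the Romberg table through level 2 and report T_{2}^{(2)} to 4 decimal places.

-0.3199

T_{0}^{(0)} (trapezoid, 1 panel, h=1.5000): 0.484118
T_{1}^{(0)} (trapezoid, 2 panels, h=0.7500): -0.184021
T_{2}^{(0)} (trapezoid, 4 panels, h=0.3750): -0.290011
T_{1}^{(1)} = -0.184021 + (-0.184021 − 0.484118)/3 = -0.406734
T_{2}^{(1)} = -0.290011 + (-0.290011 − (-0.184021))/3 = -0.325341
T_{2}^{(2)} = -0.325341 + (-0.325341 − (-0.406734))/15 = -0.319915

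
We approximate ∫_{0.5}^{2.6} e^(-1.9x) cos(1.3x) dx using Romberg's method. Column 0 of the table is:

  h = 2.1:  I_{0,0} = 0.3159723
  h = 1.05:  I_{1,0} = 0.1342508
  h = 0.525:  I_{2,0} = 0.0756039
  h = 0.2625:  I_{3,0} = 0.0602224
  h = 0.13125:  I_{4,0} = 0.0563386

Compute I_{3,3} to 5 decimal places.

I_{1,1} = (4·0.1342508 − 0.3159723) / 3 = 0.0736770
I_{2,1} = 0.0756039 + (0.0756039 − 0.1342508)/3 = 0.0560549
I_{3,1} = 0.0602224 + (0.0602224 − 0.0756039)/3 = 0.0550952
I_{2,2} = 0.0560549 + (0.0560549 − 0.0736770)/15 = 0.0548801
I_{3,2} = 0.0550952 + (0.0550952 − 0.0560549)/15 = 0.0550312
I_{3,3} = (64·0.0550312 − 0.0548801) / 63 = 0.0550336

0.05503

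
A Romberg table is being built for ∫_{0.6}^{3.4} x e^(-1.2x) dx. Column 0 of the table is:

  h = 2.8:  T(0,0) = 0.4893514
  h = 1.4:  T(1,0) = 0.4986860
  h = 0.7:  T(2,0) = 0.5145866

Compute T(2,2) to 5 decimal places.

0.52109

T(1,1) = (4·0.4986860 − 0.4893514) / 3 = 0.5017975
T(2,1) = 0.5145866 + (0.5145866 − 0.4986860)/3 = 0.5198868
T(2,2) = 0.5198868 + (0.5198868 − 0.5017975)/15 = 0.5210928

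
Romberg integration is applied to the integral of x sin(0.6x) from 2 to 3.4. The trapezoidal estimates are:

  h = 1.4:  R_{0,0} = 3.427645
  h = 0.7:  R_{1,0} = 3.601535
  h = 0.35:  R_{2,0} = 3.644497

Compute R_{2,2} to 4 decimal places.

R_{1,1} = (4·3.601535 − 3.427645) / 3 = 3.659498
R_{2,1} = 3.644497 + (3.644497 − 3.601535)/3 = 3.658818
R_{2,2} = (16·3.658818 − 3.659498) / 15 = 3.658773
(Column j=1 coincides with Simpson's rule on the same nodes.)

3.6588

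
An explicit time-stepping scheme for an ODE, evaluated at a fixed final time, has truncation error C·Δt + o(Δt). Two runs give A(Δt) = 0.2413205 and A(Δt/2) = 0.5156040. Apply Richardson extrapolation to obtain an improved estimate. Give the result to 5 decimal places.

Extrapolated value = (2·A(Δt/2) − A(Δt)) / (2 − 1)
= (2·0.5156040 − 0.2413205) / 1
= 0.7898875 / 1 = 0.7898875

0.78989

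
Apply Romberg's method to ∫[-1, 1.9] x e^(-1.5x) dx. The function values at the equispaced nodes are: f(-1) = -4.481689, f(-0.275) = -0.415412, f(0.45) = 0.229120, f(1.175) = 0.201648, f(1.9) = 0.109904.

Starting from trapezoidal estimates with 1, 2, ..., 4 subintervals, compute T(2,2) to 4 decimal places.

T(0,0) (trapezoid, 1 panel, h=2.9000): -6.339088
T(1,0) (trapezoid, 2 panels, h=1.4500): -2.837320
T(2,0) (trapezoid, 4 panels, h=0.7250): -1.573639
T(1,1) = -2.837320 + (-2.837320 − (-6.339088))/3 = -1.670064
T(2,1) = -1.573639 + (-1.573639 − (-2.837320))/3 = -1.152412
T(2,2) = -1.152412 + (-1.152412 − (-1.670064))/15 = -1.117902

-1.1179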